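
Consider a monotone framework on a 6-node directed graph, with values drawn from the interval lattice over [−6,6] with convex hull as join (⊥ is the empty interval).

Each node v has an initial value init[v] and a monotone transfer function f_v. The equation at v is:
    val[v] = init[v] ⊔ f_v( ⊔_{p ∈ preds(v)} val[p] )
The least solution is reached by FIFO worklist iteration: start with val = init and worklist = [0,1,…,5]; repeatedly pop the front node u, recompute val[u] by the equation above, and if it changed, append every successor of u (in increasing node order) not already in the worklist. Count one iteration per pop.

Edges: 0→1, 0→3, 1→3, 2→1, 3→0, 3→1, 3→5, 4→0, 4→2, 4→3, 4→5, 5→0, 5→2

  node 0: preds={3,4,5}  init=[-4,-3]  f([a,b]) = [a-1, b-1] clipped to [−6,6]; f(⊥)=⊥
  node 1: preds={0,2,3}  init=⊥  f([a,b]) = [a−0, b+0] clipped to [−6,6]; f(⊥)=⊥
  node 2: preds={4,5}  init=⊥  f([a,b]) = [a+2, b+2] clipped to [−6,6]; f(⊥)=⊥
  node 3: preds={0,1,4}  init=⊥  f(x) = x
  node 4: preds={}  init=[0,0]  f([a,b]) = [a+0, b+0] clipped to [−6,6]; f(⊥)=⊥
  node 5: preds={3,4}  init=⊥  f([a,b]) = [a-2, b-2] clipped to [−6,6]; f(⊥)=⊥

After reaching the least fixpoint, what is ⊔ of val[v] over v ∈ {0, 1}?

Trace (17 dequeues):
  [1] u=0 | in [0,0] | out [-4,-1] | prev [-4,-3] | push {}
  [2] u=1 | in [-4,-1] | out [-4,-1] | prev ⊥ | push {}
  [3] u=2 | in [0,0] | out [2,2] | prev ⊥ | push {1}
  [4] u=3 | in [-4,0] | out [-4,0] | prev ⊥ | push {0}
  [5] u=4 | in ⊥ | out [0,0] | ==
  [6] u=5 | in [-4,0] | out [-6,-2] | prev ⊥ | push {2}
  [7] u=1 | in [-4,2] | out [-4,2] | prev [-4,-1] | push {3}
  [8] u=0 | in [-6,0] | out [-6,-1] | prev [-4,-1] | push {1}
  [9] u=2 | in [-6,0] | out [-4,2] | prev [2,2] | push {}
  [10] u=3 | in [-6,2] | out [-6,2] | prev [-4,0] | push {0,5}
  [11] u=1 | in [-6,2] | out [-6,2] | prev [-4,2] | push {3}
  [12] u=0 | in [-6,2] | out [-6,1] | prev [-6,-1] | push {1}
  [13] u=5 | in [-6,2] | out [-6,0] | prev [-6,-2] | push {0,2}
  [14] u=3 | in [-6,2] | out [-6,2] | ==
  [15] u=1 | in [-6,2] | out [-6,2] | ==
  [16] u=0 | in [-6,2] | out [-6,1] | ==
  [17] u=2 | in [-6,0] | out [-4,2] | ==

Converged values:
  [0] [-6,1]
  [1] [-6,2]
  [2] [-4,2]
  [3] [-6,2]
  [4] [0,0]
  [5] [-6,0]

[-6,2]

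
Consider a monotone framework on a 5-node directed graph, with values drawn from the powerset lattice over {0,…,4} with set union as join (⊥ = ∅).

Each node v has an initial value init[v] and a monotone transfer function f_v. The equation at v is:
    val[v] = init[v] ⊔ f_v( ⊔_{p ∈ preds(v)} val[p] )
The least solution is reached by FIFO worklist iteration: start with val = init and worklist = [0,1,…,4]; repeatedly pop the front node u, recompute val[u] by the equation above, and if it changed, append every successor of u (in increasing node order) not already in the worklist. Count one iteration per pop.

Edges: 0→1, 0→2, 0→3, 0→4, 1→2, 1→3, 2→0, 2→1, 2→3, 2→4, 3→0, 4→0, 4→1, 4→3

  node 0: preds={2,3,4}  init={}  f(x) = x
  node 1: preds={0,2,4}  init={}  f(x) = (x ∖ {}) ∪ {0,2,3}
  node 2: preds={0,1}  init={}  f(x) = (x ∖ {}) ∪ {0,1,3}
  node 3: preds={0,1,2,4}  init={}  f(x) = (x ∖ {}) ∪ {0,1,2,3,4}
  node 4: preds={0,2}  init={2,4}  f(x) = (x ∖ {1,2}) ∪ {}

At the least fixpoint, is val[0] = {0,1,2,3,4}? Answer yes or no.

Trace (10 dequeues):
  [1] u=0 | in {2,4} | out {2,4} | prev {} | push {}
  [2] u=1 | in {2,4} | out {0,2,3,4} | prev {} | push {}
  [3] u=2 | in {0,2,3,4} | out {0,1,2,3,4} | prev {} | push {0,1}
  [4] u=3 | in {0,1,2,3,4} | out {0,1,2,3,4} | prev {} | push {}
  [5] u=4 | in {0,1,2,3,4} | out {0,2,3,4} | prev {2,4} | push {3}
  [6] u=0 | in {0,1,2,3,4} | out {0,1,2,3,4} | prev {2,4} | push {2,4}
  [7] u=1 | in {0,1,2,3,4} | out {0,1,2,3,4} | prev {0,2,3,4} | push {}
  [8] u=3 | in {0,1,2,3,4} | out {0,1,2,3,4} | ==
  [9] u=2 | in {0,1,2,3,4} | out {0,1,2,3,4} | ==
  [10] u=4 | in {0,1,2,3,4} | out {0,2,3,4} | ==

Converged values:
  [0] {0,1,2,3,4}
  [1] {0,1,2,3,4}
  [2] {0,1,2,3,4}
  [3] {0,1,2,3,4}
  [4] {0,2,3,4}

yes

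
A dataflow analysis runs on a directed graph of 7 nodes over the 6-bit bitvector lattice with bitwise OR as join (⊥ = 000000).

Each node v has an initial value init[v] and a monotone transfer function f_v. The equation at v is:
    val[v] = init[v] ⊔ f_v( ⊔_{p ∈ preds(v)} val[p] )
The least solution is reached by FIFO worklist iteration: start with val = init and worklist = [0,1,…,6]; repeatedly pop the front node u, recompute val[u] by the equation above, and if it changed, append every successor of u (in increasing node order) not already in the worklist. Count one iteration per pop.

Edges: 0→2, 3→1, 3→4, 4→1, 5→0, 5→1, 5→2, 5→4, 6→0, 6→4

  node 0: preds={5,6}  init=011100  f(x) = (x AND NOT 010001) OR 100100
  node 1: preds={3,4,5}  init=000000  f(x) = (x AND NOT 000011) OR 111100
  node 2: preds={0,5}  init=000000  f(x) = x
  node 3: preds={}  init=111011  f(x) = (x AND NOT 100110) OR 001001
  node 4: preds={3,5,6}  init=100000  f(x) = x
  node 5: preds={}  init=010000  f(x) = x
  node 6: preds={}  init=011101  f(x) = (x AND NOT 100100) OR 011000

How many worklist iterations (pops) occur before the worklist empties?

Iteration log — 8 steps:
  step 1. node 0  ⊔preds=011101  new=111100  old=011100  +wl: 
  step 2. node 1  ⊔preds=111011  new=111100  old=000000  +wl: 
  step 3. node 2  ⊔preds=111100  new=111100  old=000000  +wl: 
  step 4. node 3  ⊔preds=000000  new=111011  stable
  step 5. node 4  ⊔preds=111111  new=111111  old=100000  +wl: 1
  step 6. node 5  ⊔preds=000000  new=010000  stable
  step 7. node 6  ⊔preds=000000  new=011101  stable
  step 8. node 1  ⊔preds=111111  new=111100  stable

Least fixpoint reached:
  node 0: 111100
  node 1: 111100
  node 2: 111100
  node 3: 111011
  node 4: 111111
  node 5: 010000
  node 6: 011101

8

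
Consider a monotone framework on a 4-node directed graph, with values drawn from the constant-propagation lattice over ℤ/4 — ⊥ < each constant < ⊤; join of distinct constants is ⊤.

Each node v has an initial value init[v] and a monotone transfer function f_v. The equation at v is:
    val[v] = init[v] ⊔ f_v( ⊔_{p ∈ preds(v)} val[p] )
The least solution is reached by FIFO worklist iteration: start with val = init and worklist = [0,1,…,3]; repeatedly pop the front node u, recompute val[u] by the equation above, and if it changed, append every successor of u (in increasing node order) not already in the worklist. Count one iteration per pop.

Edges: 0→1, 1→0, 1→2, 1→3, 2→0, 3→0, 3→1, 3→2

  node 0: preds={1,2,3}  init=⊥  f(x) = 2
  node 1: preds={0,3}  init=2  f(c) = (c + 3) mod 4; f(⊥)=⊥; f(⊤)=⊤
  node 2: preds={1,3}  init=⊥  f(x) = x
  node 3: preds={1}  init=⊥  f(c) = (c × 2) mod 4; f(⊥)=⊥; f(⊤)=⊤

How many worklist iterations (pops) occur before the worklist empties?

Trace (7 dequeues):
  [1] u=0 | in 2 | out 2 | prev ⊥ | push {}
  [2] u=1 | in 2 | out ⊤ | prev 2 | push {0}
  [3] u=2 | in ⊤ | out ⊤ | prev ⊥ | push {}
  [4] u=3 | in ⊤ | out ⊤ | prev ⊥ | push {1,2}
  [5] u=0 | in ⊤ | out 2 | ==
  [6] u=1 | in ⊤ | out ⊤ | ==
  [7] u=2 | in ⊤ | out ⊤ | ==

Converged values:
  [0] 2
  [1] ⊤
  [2] ⊤
  [3] ⊤

7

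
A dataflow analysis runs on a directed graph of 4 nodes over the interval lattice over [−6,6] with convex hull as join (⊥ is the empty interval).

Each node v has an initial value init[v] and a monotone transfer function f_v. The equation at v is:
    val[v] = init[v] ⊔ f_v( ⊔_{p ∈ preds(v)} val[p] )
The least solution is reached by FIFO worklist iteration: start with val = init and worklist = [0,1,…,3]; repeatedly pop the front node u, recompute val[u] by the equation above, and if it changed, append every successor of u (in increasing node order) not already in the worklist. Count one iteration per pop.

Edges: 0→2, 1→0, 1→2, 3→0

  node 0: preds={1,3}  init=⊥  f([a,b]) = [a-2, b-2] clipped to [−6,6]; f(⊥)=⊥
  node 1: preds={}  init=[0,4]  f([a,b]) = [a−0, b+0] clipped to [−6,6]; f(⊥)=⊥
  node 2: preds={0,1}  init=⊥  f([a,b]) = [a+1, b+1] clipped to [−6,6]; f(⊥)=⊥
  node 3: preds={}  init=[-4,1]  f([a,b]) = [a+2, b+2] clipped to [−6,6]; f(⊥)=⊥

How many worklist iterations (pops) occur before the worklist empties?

Iteration log — 4 steps:
  step 1. node 0  ⊔preds=[-4,4]  new=[-6,2]  old=⊥  +wl: 
  step 2. node 1  ⊔preds=⊥  new=[0,4]  stable
  step 3. node 2  ⊔preds=[-6,4]  new=[-5,5]  old=⊥  +wl: 
  step 4. node 3  ⊔preds=⊥  new=[-4,1]  stable

Least fixpoint reached:
  node 0: [-6,2]
  node 1: [0,4]
  node 2: [-5,5]
  node 3: [-4,1]

4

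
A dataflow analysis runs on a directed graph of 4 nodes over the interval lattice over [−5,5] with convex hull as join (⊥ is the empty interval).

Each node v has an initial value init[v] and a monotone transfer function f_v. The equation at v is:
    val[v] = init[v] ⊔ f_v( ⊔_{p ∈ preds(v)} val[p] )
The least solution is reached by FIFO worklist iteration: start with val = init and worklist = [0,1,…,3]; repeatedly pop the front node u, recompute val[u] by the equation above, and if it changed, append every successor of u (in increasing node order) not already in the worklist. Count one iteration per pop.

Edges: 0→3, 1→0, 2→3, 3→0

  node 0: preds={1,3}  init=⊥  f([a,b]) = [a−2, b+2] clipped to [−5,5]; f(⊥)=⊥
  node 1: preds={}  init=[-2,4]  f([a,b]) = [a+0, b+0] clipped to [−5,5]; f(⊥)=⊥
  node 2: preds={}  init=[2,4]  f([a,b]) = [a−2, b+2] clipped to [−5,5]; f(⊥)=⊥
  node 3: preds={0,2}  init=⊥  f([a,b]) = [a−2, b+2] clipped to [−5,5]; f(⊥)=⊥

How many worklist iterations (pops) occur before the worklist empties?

Iteration log — 6 steps:
  step 1. node 0  ⊔preds=[-2,4]  new=[-4,5]  old=⊥  +wl: 
  step 2. node 1  ⊔preds=⊥  new=[-2,4]  stable
  step 3. node 2  ⊔preds=⊥  new=[2,4]  stable
  step 4. node 3  ⊔preds=[-4,5]  new=[-5,5]  old=⊥  +wl: 0
  step 5. node 0  ⊔preds=[-5,5]  new=[-5,5]  old=[-4,5]  +wl: 3
  step 6. node 3  ⊔preds=[-5,5]  new=[-5,5]  stable

Least fixpoint reached:
  node 0: [-5,5]
  node 1: [-2,4]
  node 2: [2,4]
  node 3: [-5,5]

6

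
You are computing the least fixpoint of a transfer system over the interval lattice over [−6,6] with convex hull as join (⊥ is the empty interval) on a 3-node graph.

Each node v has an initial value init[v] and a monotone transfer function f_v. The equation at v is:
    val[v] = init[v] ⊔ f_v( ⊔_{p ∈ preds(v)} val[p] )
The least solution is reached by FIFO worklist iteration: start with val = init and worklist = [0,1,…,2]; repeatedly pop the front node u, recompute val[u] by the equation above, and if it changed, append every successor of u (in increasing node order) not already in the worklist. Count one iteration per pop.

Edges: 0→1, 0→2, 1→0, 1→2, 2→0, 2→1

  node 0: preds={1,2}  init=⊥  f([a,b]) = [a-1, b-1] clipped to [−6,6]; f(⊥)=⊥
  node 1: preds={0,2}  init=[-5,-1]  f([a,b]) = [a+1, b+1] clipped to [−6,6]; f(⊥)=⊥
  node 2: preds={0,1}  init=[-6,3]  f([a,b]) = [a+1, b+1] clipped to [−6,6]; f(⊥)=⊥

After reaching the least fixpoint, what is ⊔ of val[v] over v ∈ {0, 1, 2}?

Worklist (9 pops):
  #1 pop 0: in=[-6,3] → [-6,2] (was ⊥); enqueue []
  #2 pop 1: in=[-6,3] → [-5,4] (was [-5,-1]); enqueue [0]
  #3 pop 2: in=[-6,4] → [-6,5] (was [-6,3]); enqueue [1]
  #4 pop 0: in=[-6,5] → [-6,4] (was [-6,2]); enqueue [2]
  #5 pop 1: in=[-6,5] → [-5,6] (was [-5,4]); enqueue [0]
  #6 pop 2: in=[-6,6] → [-6,6] (was [-6,5]); enqueue [1]
  #7 pop 0: in=[-6,6] → [-6,5] (was [-6,4]); enqueue [2]
  #8 pop 1: in=[-6,6] → [-5,6] (no change)
  #9 pop 2: in=[-6,6] → [-6,6] (no change)

Fixpoint:
  val[0] = [-6,5]
  val[1] = [-5,6]
  val[2] = [-6,6]

[-6,6]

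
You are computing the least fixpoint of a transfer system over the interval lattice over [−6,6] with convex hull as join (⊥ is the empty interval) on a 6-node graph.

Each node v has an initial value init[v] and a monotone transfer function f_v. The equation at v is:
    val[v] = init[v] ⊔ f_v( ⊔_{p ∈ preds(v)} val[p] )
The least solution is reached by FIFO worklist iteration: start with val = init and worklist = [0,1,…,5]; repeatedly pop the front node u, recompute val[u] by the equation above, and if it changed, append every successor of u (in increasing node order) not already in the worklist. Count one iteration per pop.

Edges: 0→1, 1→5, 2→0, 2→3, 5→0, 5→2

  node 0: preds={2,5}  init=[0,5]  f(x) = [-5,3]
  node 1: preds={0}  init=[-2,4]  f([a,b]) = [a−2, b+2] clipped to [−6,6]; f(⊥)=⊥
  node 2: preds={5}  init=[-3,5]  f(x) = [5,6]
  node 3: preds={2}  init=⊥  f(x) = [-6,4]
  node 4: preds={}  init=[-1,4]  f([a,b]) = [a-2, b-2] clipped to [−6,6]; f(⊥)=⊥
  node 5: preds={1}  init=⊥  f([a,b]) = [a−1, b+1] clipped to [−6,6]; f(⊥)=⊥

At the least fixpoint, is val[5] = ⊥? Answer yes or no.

no

Worklist (8 pops):
  #1 pop 0: in=[-3,5] → [-5,5] (was [0,5]); enqueue []
  #2 pop 1: in=[-5,5] → [-6,6] (was [-2,4]); enqueue []
  #3 pop 2: in=⊥ → [-3,6] (was [-3,5]); enqueue [0]
  #4 pop 3: in=[-3,6] → [-6,4] (was ⊥); enqueue []
  #5 pop 4: in=⊥ → [-1,4] (no change)
  #6 pop 5: in=[-6,6] → [-6,6] (was ⊥); enqueue [2]
  #7 pop 0: in=[-6,6] → [-5,5] (no change)
  #8 pop 2: in=[-6,6] → [-3,6] (no change)

Fixpoint:
  val[0] = [-5,5]
  val[1] = [-6,6]
  val[2] = [-3,6]
  val[3] = [-6,4]
  val[4] = [-1,4]
  val[5] = [-6,6]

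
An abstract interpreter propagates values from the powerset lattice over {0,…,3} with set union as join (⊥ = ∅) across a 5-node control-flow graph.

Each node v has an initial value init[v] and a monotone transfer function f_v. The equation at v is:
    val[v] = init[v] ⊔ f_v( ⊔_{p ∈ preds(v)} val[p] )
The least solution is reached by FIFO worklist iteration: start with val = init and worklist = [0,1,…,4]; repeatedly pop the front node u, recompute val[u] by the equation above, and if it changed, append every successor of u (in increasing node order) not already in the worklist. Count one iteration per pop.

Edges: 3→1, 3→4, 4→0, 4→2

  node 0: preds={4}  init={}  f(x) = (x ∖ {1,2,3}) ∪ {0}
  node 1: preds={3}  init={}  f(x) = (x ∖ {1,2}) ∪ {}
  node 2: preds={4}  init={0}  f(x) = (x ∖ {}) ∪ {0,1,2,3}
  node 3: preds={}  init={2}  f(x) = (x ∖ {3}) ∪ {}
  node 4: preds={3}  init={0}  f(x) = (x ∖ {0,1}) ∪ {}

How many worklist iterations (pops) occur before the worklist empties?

7

Trace (7 dequeues):
  [1] u=0 | in {0} | out {0} | prev {} | push {}
  [2] u=1 | in {2} | out {} | ==
  [3] u=2 | in {0} | out {0,1,2,3} | prev {0} | push {}
  [4] u=3 | in {} | out {2} | ==
  [5] u=4 | in {2} | out {0,2} | prev {0} | push {0,2}
  [6] u=0 | in {0,2} | out {0} | ==
  [7] u=2 | in {0,2} | out {0,1,2,3} | ==

Converged values:
  [0] {0}
  [1] {}
  [2] {0,1,2,3}
  [3] {2}
  [4] {0,2}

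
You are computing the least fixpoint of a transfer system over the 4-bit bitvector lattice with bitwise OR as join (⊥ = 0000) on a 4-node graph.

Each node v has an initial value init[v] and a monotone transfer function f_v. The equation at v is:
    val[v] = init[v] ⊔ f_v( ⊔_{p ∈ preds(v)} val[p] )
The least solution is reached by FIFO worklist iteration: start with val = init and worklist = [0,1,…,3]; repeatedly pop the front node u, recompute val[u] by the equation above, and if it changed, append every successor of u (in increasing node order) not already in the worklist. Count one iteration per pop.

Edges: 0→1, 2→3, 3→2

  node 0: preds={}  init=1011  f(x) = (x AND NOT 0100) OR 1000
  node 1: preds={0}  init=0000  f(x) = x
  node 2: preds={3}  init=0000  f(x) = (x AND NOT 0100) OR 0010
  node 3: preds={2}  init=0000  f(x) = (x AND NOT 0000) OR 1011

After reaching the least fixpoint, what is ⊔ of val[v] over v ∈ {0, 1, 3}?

1011

Worklist (6 pops):
  #1 pop 0: in=0000 → 1011 (no change)
  #2 pop 1: in=1011 → 1011 (was 0000); enqueue []
  #3 pop 2: in=0000 → 0010 (was 0000); enqueue []
  #4 pop 3: in=0010 → 1011 (was 0000); enqueue [2]
  #5 pop 2: in=1011 → 1011 (was 0010); enqueue [3]
  #6 pop 3: in=1011 → 1011 (no change)

Fixpoint:
  val[0] = 1011
  val[1] = 1011
  val[2] = 1011
  val[3] = 1011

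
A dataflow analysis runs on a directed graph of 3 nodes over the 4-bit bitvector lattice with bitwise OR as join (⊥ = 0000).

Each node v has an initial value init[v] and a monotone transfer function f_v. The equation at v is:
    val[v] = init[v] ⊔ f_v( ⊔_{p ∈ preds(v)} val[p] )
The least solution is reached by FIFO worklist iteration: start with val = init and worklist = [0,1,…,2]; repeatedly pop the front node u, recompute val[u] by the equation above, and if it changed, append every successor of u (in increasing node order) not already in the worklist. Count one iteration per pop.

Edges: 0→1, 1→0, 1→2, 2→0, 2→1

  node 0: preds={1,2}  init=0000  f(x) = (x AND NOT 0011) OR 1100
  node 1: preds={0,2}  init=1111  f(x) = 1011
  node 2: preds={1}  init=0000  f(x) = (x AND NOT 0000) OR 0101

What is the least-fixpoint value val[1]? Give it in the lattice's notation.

1111

Trace (5 dequeues):
  [1] u=0 | in 1111 | out 1100 | prev 0000 | push {}
  [2] u=1 | in 1100 | out 1111 | ==
  [3] u=2 | in 1111 | out 1111 | prev 0000 | push {0,1}
  [4] u=0 | in 1111 | out 1100 | ==
  [5] u=1 | in 1111 | out 1111 | ==

Converged values:
  [0] 1100
  [1] 1111
  [2] 1111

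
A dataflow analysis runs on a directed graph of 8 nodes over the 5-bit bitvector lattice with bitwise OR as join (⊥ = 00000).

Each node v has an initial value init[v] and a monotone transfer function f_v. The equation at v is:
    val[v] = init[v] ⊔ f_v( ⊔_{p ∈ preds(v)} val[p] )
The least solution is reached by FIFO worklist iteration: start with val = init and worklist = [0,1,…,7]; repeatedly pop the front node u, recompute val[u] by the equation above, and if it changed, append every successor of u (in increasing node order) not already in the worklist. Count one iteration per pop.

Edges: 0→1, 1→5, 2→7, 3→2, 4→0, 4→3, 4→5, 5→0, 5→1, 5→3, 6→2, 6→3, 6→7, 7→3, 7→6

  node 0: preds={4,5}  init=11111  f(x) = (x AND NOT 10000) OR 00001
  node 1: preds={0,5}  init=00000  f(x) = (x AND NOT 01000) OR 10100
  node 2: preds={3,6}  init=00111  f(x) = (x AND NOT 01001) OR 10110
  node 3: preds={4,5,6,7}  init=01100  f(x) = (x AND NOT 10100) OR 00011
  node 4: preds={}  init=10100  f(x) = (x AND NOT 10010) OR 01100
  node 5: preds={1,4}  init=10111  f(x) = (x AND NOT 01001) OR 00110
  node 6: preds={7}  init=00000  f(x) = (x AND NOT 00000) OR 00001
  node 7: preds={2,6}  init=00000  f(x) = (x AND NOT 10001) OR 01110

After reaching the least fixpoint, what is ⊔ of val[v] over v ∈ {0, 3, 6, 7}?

11111

Trace (15 dequeues):
  [1] u=0 | in 10111 | out 11111 | ==
  [2] u=1 | in 11111 | out 10111 | prev 00000 | push {}
  [3] u=2 | in 01100 | out 10111 | prev 00111 | push {}
  [4] u=3 | in 10111 | out 01111 | prev 01100 | push {2}
  [5] u=4 | in 00000 | out 11100 | prev 10100 | push {0,3}
  [6] u=5 | in 11111 | out 10111 | ==
  [7] u=6 | in 00000 | out 00001 | prev 00000 | push {}
  [8] u=7 | in 10111 | out 01110 | prev 00000 | push {6}
  [9] u=2 | in 01111 | out 10111 | ==
  [10] u=0 | in 11111 | out 11111 | ==
  [11] u=3 | in 11111 | out 01111 | ==
  [12] u=6 | in 01110 | out 01111 | prev 00001 | push {2,3,7}
  [13] u=2 | in 01111 | out 10111 | ==
  [14] u=3 | in 11111 | out 01111 | ==
  [15] u=7 | in 11111 | out 01110 | ==

Converged values:
  [0] 11111
  [1] 10111
  [2] 10111
  [3] 01111
  [4] 11100
  [5] 10111
  [6] 01111
  [7] 01110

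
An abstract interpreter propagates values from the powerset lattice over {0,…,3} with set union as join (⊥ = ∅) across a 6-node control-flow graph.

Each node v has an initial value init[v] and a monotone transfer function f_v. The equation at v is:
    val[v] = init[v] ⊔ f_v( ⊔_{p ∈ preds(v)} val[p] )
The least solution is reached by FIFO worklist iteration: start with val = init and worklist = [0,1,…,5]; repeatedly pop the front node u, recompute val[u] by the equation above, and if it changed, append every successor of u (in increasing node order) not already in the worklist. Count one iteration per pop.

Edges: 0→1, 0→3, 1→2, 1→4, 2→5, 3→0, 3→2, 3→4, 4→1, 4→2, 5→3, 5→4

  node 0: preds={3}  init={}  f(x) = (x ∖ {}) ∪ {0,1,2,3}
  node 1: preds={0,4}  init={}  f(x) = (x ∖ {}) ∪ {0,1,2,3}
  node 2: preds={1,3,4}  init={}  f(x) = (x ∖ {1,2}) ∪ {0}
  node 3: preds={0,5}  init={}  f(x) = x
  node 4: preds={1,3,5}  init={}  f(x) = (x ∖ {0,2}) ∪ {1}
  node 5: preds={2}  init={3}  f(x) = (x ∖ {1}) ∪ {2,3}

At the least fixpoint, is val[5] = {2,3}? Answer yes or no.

no

Iteration log — 11 steps:
  step 1. node 0  ⊔preds={}  new={0,1,2,3}  old={}  +wl: 
  step 2. node 1  ⊔preds={0,1,2,3}  new={0,1,2,3}  old={}  +wl: 
  step 3. node 2  ⊔preds={0,1,2,3}  new={0,3}  old={}  +wl: 
  step 4. node 3  ⊔preds={0,1,2,3}  new={0,1,2,3}  old={}  +wl: 0,2
  step 5. node 4  ⊔preds={0,1,2,3}  new={1,3}  old={}  +wl: 1
  step 6. node 5  ⊔preds={0,3}  new={0,2,3}  old={3}  +wl: 3,4
  step 7. node 0  ⊔preds={0,1,2,3}  new={0,1,2,3}  stable
  step 8. node 2  ⊔preds={0,1,2,3}  new={0,3}  stable
  step 9. node 1  ⊔preds={0,1,2,3}  new={0,1,2,3}  stable
  step 10. node 3  ⊔preds={0,1,2,3}  new={0,1,2,3}  stable
  step 11. node 4  ⊔preds={0,1,2,3}  new={1,3}  stable

Least fixpoint reached:
  node 0: {0,1,2,3}
  node 1: {0,1,2,3}
  node 2: {0,3}
  node 3: {0,1,2,3}
  node 4: {1,3}
  node 5: {0,2,3}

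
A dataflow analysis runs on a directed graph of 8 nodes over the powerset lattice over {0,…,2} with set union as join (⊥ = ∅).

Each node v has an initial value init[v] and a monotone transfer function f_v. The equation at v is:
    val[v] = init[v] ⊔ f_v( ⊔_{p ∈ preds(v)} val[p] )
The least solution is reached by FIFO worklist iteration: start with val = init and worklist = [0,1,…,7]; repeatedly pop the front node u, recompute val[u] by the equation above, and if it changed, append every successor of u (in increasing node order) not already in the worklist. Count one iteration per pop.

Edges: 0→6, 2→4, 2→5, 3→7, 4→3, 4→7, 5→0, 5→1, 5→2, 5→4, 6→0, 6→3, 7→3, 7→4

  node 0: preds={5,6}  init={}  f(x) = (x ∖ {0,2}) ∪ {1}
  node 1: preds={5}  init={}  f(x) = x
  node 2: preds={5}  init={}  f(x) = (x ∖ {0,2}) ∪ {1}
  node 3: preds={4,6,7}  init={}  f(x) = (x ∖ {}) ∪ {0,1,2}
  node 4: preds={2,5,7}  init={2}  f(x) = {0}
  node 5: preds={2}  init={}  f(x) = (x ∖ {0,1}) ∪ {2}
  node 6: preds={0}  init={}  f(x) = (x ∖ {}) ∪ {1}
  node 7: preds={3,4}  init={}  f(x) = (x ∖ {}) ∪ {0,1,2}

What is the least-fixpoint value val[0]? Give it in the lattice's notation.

{1}

Worklist (13 pops):
  #1 pop 0: in={} → {1} (was {}); enqueue []
  #2 pop 1: in={} → {} (no change)
  #3 pop 2: in={} → {1} (was {}); enqueue []
  #4 pop 3: in={2} → {0,1,2} (was {}); enqueue []
  #5 pop 4: in={1} → {0,2} (was {2}); enqueue [3]
  #6 pop 5: in={1} → {2} (was {}); enqueue [0,1,2,4]
  #7 pop 6: in={1} → {1} (was {}); enqueue []
  #8 pop 7: in={0,1,2} → {0,1,2} (was {}); enqueue []
  #9 pop 3: in={0,1,2} → {0,1,2} (no change)
  #10 pop 0: in={1,2} → {1} (no change)
  #11 pop 1: in={2} → {2} (was {}); enqueue []
  #12 pop 2: in={2} → {1} (no change)
  #13 pop 4: in={0,1,2} → {0,2} (no change)

Fixpoint:
  val[0] = {1}
  val[1] = {2}
  val[2] = {1}
  val[3] = {0,1,2}
  val[4] = {0,2}
  val[5] = {2}
  val[6] = {1}
  val[7] = {0,1,2}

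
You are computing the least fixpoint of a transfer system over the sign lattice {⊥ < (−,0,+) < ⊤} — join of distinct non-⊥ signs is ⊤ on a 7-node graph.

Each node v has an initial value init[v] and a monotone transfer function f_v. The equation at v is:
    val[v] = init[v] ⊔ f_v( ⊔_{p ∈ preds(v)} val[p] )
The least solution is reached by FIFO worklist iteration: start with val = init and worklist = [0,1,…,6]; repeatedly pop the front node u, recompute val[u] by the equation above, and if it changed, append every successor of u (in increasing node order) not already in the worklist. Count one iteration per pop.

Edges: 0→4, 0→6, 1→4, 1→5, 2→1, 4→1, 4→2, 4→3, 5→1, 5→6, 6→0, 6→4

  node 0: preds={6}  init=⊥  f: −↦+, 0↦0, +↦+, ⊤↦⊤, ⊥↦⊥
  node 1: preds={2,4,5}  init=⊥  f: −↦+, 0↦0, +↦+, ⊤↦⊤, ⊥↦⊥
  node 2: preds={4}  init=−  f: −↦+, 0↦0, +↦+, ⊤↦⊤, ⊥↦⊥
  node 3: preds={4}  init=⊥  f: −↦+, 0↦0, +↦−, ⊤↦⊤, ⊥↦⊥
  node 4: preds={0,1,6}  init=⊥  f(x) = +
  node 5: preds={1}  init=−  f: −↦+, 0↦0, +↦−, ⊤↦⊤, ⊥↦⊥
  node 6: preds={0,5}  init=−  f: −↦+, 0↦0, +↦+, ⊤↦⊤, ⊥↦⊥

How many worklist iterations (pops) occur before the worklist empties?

15

Trace (15 dequeues):
  [1] u=0 | in − | out + | prev ⊥ | push {}
  [2] u=1 | in − | out + | prev ⊥ | push {}
  [3] u=2 | in ⊥ | out − | ==
  [4] u=3 | in ⊥ | out ⊥ | ==
  [5] u=4 | in ⊤ | out + | prev ⊥ | push {1,2,3}
  [6] u=5 | in + | out − | ==
  [7] u=6 | in ⊤ | out ⊤ | prev − | push {0,4}
  [8] u=1 | in ⊤ | out ⊤ | prev + | push {5}
  [9] u=2 | in + | out ⊤ | prev − | push {1}
  [10] u=3 | in + | out − | prev ⊥ | push {}
  [11] u=0 | in ⊤ | out ⊤ | prev + | push {6}
  [12] u=4 | in ⊤ | out + | ==
  [13] u=5 | in ⊤ | out ⊤ | prev − | push {}
  [14] u=1 | in ⊤ | out ⊤ | ==
  [15] u=6 | in ⊤ | out ⊤ | ==

Converged values:
  [0] ⊤
  [1] ⊤
  [2] ⊤
  [3] −
  [4] +
  [5] ⊤
  [6] ⊤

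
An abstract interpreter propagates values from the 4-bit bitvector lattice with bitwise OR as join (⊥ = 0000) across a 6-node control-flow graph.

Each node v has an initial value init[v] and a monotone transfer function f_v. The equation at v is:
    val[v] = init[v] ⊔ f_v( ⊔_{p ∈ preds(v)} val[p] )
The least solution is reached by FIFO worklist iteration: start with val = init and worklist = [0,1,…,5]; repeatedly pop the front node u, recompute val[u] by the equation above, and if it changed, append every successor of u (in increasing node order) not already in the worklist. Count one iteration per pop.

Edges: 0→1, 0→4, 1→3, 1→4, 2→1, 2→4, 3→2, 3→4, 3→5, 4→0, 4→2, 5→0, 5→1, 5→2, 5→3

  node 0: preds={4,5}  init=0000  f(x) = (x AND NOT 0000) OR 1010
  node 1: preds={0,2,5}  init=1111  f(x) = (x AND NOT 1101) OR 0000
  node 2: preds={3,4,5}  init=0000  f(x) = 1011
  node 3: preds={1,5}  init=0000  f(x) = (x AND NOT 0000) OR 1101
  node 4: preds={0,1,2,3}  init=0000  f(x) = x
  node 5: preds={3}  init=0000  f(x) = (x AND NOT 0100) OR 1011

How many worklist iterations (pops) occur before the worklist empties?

Worklist (12 pops):
  #1 pop 0: in=0000 → 1010 (was 0000); enqueue []
  #2 pop 1: in=1010 → 1111 (no change)
  #3 pop 2: in=0000 → 1011 (was 0000); enqueue [1]
  #4 pop 3: in=1111 → 1111 (was 0000); enqueue [2]
  #5 pop 4: in=1111 → 1111 (was 0000); enqueue [0]
  #6 pop 5: in=1111 → 1011 (was 0000); enqueue [3]
  #7 pop 1: in=1011 → 1111 (no change)
  #8 pop 2: in=1111 → 1011 (no change)
  #9 pop 0: in=1111 → 1111 (was 1010); enqueue [1,4]
  #10 pop 3: in=1111 → 1111 (no change)
  #11 pop 1: in=1111 → 1111 (no change)
  #12 pop 4: in=1111 → 1111 (no change)

Fixpoint:
  val[0] = 1111
  val[1] = 1111
  val[2] = 1011
  val[3] = 1111
  val[4] = 1111
  val[5] = 1011

12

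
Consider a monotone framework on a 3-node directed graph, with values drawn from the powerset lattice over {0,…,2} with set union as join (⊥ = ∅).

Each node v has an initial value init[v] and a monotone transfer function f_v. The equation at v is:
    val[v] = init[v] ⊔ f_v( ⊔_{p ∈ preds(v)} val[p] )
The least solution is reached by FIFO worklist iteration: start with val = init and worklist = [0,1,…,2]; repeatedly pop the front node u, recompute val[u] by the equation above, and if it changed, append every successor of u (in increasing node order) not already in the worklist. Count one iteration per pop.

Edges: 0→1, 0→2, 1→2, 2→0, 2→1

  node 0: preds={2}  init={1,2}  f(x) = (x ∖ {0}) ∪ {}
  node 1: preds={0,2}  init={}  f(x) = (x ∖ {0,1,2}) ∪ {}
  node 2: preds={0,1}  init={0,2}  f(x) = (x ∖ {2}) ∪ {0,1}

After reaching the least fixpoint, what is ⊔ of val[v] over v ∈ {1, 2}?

Worklist (5 pops):
  #1 pop 0: in={0,2} → {1,2} (no change)
  #2 pop 1: in={0,1,2} → {} (no change)
  #3 pop 2: in={1,2} → {0,1,2} (was {0,2}); enqueue [0,1]
  #4 pop 0: in={0,1,2} → {1,2} (no change)
  #5 pop 1: in={0,1,2} → {} (no change)

Fixpoint:
  val[0] = {1,2}
  val[1] = {}
  val[2] = {0,1,2}

{0,1,2}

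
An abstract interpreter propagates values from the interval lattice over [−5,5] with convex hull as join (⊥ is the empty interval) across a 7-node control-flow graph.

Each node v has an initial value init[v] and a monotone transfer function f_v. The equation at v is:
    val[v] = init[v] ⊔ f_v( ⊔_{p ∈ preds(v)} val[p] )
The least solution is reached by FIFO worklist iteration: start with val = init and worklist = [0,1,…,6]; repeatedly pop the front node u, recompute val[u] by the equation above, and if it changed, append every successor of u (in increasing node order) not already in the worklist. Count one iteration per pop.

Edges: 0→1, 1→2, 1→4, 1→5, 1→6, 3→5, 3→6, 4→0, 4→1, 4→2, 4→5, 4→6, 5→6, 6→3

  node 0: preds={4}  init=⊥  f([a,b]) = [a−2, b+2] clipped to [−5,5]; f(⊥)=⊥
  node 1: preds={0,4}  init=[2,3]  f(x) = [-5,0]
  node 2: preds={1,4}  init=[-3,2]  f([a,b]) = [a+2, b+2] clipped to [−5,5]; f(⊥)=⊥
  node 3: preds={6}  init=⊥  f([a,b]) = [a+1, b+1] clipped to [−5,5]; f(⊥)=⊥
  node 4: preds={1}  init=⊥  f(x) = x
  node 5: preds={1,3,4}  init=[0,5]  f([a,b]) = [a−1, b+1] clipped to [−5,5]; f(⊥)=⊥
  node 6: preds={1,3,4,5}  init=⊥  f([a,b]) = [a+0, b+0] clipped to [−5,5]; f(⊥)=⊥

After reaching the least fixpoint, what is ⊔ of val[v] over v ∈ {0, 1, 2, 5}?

[-5,5]

Iteration log — 13 steps:
  step 1. node 0  ⊔preds=⊥  new=⊥  stable
  step 2. node 1  ⊔preds=⊥  new=[-5,3]  old=[2,3]  +wl: 
  step 3. node 2  ⊔preds=[-5,3]  new=[-3,5]  old=[-3,2]  +wl: 
  step 4. node 3  ⊔preds=⊥  new=⊥  stable
  step 5. node 4  ⊔preds=[-5,3]  new=[-5,3]  old=⊥  +wl: 0,1,2
  step 6. node 5  ⊔preds=[-5,3]  new=[-5,5]  old=[0,5]  +wl: 
  step 7. node 6  ⊔preds=[-5,5]  new=[-5,5]  old=⊥  +wl: 3
  step 8. node 0  ⊔preds=[-5,3]  new=[-5,5]  old=⊥  +wl: 
  step 9. node 1  ⊔preds=[-5,5]  new=[-5,3]  stable
  step 10. node 2  ⊔preds=[-5,3]  new=[-3,5]  stable
  step 11. node 3  ⊔preds=[-5,5]  new=[-4,5]  old=⊥  +wl: 5,6
  step 12. node 5  ⊔preds=[-5,5]  new=[-5,5]  stable
  step 13. node 6  ⊔preds=[-5,5]  new=[-5,5]  stable

Least fixpoint reached:
  node 0: [-5,5]
  node 1: [-5,3]
  node 2: [-3,5]
  node 3: [-4,5]
  node 4: [-5,3]
  node 5: [-5,5]
  node 6: [-5,5]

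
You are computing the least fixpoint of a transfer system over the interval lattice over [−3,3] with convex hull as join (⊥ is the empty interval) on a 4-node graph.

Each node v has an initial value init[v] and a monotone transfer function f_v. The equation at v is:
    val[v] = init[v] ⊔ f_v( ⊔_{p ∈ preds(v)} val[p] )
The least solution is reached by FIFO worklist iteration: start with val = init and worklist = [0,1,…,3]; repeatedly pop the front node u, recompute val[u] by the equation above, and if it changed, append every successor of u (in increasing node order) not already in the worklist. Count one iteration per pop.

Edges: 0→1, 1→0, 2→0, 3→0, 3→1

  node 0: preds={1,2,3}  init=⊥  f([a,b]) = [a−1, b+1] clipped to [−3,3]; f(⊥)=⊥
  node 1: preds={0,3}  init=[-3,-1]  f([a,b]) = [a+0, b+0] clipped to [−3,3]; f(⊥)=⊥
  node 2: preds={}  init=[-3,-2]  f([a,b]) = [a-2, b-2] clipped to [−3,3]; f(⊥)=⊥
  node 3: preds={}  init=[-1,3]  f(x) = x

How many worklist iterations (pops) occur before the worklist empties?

Iteration log — 5 steps:
  step 1. node 0  ⊔preds=[-3,3]  new=[-3,3]  old=⊥  +wl: 
  step 2. node 1  ⊔preds=[-3,3]  new=[-3,3]  old=[-3,-1]  +wl: 0
  step 3. node 2  ⊔preds=⊥  new=[-3,-2]  stable
  step 4. node 3  ⊔preds=⊥  new=[-1,3]  stable
  step 5. node 0  ⊔preds=[-3,3]  new=[-3,3]  stable

Least fixpoint reached:
  node 0: [-3,3]
  node 1: [-3,3]
  node 2: [-3,-2]
  node 3: [-1,3]

5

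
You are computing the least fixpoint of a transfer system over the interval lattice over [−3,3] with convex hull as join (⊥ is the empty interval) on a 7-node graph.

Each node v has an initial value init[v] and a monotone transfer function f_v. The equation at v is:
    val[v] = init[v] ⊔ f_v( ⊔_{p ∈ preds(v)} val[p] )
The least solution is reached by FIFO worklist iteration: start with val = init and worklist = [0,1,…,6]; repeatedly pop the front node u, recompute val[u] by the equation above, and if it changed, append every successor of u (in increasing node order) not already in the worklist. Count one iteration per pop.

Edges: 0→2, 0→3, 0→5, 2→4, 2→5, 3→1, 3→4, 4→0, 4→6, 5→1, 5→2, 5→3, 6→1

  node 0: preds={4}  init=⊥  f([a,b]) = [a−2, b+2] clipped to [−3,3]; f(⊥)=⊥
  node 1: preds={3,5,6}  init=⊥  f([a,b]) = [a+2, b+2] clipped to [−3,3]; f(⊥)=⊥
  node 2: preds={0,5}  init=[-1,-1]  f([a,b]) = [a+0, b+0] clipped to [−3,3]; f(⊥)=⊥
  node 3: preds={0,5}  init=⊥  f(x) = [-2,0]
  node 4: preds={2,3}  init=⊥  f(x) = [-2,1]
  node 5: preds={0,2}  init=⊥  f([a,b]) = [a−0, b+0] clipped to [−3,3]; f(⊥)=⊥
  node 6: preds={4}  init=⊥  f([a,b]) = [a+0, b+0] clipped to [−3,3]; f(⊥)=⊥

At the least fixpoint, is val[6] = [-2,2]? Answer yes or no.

no

Worklist (16 pops):
  #1 pop 0: in=⊥ → ⊥ (no change)
  #2 pop 1: in=⊥ → ⊥ (no change)
  #3 pop 2: in=⊥ → [-1,-1] (no change)
  #4 pop 3: in=⊥ → [-2,0] (was ⊥); enqueue [1]
  #5 pop 4: in=[-2,0] → [-2,1] (was ⊥); enqueue [0]
  #6 pop 5: in=[-1,-1] → [-1,-1] (was ⊥); enqueue [2,3]
  #7 pop 6: in=[-2,1] → [-2,1] (was ⊥); enqueue []
  #8 pop 1: in=[-2,1] → [0,3] (was ⊥); enqueue []
  #9 pop 0: in=[-2,1] → [-3,3] (was ⊥); enqueue [5]
  #10 pop 2: in=[-3,3] → [-3,3] (was [-1,-1]); enqueue [4]
  #11 pop 3: in=[-3,3] → [-2,0] (no change)
  #12 pop 5: in=[-3,3] → [-3,3] (was [-1,-1]); enqueue [1,2,3]
  #13 pop 4: in=[-3,3] → [-2,1] (no change)
  #14 pop 1: in=[-3,3] → [-1,3] (was [0,3]); enqueue []
  #15 pop 2: in=[-3,3] → [-3,3] (no change)
  #16 pop 3: in=[-3,3] → [-2,0] (no change)

Fixpoint:
  val[0] = [-3,3]
  val[1] = [-1,3]
  val[2] = [-3,3]
  val[3] = [-2,0]
  val[4] = [-2,1]
  val[5] = [-3,3]
  val[6] = [-2,1]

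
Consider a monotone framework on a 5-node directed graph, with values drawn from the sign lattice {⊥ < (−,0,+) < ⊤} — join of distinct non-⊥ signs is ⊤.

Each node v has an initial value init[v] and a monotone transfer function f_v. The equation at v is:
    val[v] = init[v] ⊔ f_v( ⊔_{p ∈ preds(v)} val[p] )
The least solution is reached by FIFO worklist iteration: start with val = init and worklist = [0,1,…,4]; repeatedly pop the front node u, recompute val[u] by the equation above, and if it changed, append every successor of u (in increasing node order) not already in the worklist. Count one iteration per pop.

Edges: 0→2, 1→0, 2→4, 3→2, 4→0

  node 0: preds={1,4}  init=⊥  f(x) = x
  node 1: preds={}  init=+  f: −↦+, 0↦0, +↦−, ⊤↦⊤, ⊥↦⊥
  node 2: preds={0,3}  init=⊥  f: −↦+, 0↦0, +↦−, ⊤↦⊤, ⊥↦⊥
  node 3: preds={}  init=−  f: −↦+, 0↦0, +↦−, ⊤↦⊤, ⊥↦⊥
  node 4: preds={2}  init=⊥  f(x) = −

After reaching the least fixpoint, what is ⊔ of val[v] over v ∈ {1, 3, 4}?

Worklist (7 pops):
  #1 pop 0: in=+ → + (was ⊥); enqueue []
  #2 pop 1: in=⊥ → + (no change)
  #3 pop 2: in=⊤ → ⊤ (was ⊥); enqueue []
  #4 pop 3: in=⊥ → − (no change)
  #5 pop 4: in=⊤ → − (was ⊥); enqueue [0]
  #6 pop 0: in=⊤ → ⊤ (was +); enqueue [2]
  #7 pop 2: in=⊤ → ⊤ (no change)

Fixpoint:
  val[0] = ⊤
  val[1] = +
  val[2] = ⊤
  val[3] = −
  val[4] = −

⊤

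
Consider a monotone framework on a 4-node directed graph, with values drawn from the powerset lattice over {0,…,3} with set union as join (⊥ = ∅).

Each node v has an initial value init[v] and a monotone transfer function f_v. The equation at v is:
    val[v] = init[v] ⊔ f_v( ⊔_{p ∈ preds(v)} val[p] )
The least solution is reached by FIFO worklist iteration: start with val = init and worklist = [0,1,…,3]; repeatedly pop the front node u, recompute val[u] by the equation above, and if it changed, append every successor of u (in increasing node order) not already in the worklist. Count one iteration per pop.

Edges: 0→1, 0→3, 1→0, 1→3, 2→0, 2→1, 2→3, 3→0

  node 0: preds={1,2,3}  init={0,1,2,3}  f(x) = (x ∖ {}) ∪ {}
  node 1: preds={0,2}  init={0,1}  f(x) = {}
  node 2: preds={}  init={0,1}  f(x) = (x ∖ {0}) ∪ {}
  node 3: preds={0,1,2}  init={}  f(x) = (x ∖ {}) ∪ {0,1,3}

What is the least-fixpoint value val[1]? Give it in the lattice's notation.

Worklist (5 pops):
  #1 pop 0: in={0,1} → {0,1,2,3} (no change)
  #2 pop 1: in={0,1,2,3} → {0,1} (no change)
  #3 pop 2: in={} → {0,1} (no change)
  #4 pop 3: in={0,1,2,3} → {0,1,2,3} (was {}); enqueue [0]
  #5 pop 0: in={0,1,2,3} → {0,1,2,3} (no change)

Fixpoint:
  val[0] = {0,1,2,3}
  val[1] = {0,1}
  val[2] = {0,1}
  val[3] = {0,1,2,3}

{0,1}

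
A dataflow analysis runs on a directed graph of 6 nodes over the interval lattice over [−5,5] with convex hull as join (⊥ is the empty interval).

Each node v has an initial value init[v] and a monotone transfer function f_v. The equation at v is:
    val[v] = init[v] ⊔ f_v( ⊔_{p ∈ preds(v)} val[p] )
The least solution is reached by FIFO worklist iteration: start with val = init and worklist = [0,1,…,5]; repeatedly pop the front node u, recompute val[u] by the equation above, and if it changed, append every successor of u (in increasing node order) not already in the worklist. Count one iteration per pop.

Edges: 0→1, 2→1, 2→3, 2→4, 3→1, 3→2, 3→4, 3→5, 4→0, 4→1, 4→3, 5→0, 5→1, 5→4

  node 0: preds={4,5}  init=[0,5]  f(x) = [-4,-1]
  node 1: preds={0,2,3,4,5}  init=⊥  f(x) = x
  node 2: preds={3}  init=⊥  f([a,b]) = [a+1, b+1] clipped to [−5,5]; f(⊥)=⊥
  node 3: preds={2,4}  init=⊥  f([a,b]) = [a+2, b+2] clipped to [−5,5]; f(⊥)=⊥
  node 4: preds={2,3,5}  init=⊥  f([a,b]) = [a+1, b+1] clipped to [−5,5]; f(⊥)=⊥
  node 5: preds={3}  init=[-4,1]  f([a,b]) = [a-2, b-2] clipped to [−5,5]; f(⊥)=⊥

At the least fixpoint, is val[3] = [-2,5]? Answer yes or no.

no

Trace (23 dequeues):
  [1] u=0 | in [-4,1] | out [-4,5] | prev [0,5] | push {}
  [2] u=1 | in [-4,5] | out [-4,5] | prev ⊥ | push {}
  [3] u=2 | in ⊥ | out ⊥ | ==
  [4] u=3 | in ⊥ | out ⊥ | ==
  [5] u=4 | in [-4,1] | out [-3,2] | prev ⊥ | push {0,1,3}
  [6] u=5 | in ⊥ | out [-4,1] | ==
  [7] u=0 | in [-4,2] | out [-4,5] | ==
  [8] u=1 | in [-4,5] | out [-4,5] | ==
  [9] u=3 | in [-3,2] | out [-1,4] | prev ⊥ | push {1,2,4,5}
  [10] u=1 | in [-4,5] | out [-4,5] | ==
  [11] u=2 | in [-1,4] | out [0,5] | prev ⊥ | push {1,3}
  [12] u=4 | in [-4,5] | out [-3,5] | prev [-3,2] | push {0}
  [13] u=5 | in [-1,4] | out [-4,2] | prev [-4,1] | push {4}
  [14] u=1 | in [-4,5] | out [-4,5] | ==
  [15] u=3 | in [-3,5] | out [-1,5] | prev [-1,4] | push {1,2,5}
  [16] u=0 | in [-4,5] | out [-4,5] | ==
  [17] u=4 | in [-4,5] | out [-3,5] | ==
  [18] u=1 | in [-4,5] | out [-4,5] | ==
  [19] u=2 | in [-1,5] | out [0,5] | ==
  [20] u=5 | in [-1,5] | out [-4,3] | prev [-4,2] | push {0,1,4}
  [21] u=0 | in [-4,5] | out [-4,5] | ==
  [22] u=1 | in [-4,5] | out [-4,5] | ==
  [23] u=4 | in [-4,5] | out [-3,5] | ==

Converged values:
  [0] [-4,5]
  [1] [-4,5]
  [2] [0,5]
  [3] [-1,5]
  [4] [-3,5]
  [5] [-4,3]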